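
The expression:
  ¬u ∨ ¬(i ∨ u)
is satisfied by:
  {u: False}


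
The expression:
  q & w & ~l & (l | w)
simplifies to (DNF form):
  q & w & ~l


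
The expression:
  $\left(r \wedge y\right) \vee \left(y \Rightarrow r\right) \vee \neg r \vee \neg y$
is always true.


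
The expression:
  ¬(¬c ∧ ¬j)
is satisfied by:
  {c: True, j: True}
  {c: True, j: False}
  {j: True, c: False}


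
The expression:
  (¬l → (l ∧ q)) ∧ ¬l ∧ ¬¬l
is never true.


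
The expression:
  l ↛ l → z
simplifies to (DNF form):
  True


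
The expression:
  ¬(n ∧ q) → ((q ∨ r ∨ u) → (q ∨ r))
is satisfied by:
  {r: True, q: True, u: False}
  {r: True, u: False, q: False}
  {q: True, u: False, r: False}
  {q: False, u: False, r: False}
  {r: True, q: True, u: True}
  {r: True, u: True, q: False}
  {q: True, u: True, r: False}


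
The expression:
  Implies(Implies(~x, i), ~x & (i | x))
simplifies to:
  ~x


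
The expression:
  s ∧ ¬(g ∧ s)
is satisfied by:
  {s: True, g: False}


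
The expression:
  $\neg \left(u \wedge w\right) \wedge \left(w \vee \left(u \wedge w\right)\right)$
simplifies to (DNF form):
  $w \wedge \neg u$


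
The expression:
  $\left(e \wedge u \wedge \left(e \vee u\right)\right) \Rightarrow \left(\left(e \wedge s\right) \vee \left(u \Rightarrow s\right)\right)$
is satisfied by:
  {s: True, u: False, e: False}
  {u: False, e: False, s: False}
  {s: True, e: True, u: False}
  {e: True, u: False, s: False}
  {s: True, u: True, e: False}
  {u: True, s: False, e: False}
  {s: True, e: True, u: True}


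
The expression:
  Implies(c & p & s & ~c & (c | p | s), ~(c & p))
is always true.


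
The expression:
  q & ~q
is never true.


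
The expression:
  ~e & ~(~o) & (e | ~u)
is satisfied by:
  {o: True, u: False, e: False}


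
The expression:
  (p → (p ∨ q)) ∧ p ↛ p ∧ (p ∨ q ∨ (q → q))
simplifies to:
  False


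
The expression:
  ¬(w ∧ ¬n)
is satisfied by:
  {n: True, w: False}
  {w: False, n: False}
  {w: True, n: True}


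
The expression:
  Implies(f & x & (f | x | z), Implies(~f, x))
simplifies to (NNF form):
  True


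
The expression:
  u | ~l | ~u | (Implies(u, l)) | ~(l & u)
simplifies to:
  True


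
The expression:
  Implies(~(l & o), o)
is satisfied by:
  {o: True}


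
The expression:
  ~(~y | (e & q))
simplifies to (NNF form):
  y & (~e | ~q)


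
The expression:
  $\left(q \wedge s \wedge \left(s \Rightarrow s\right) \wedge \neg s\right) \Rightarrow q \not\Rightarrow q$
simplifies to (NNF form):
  $\text{True}$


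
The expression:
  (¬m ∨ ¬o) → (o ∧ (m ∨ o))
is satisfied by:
  {o: True}


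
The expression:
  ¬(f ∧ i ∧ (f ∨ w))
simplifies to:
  ¬f ∨ ¬i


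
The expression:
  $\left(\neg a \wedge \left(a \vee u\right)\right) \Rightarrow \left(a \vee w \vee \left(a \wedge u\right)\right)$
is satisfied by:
  {a: True, w: True, u: False}
  {a: True, u: False, w: False}
  {w: True, u: False, a: False}
  {w: False, u: False, a: False}
  {a: True, w: True, u: True}
  {a: True, u: True, w: False}
  {w: True, u: True, a: False}


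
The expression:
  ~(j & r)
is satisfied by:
  {r: False, j: False}
  {j: True, r: False}
  {r: True, j: False}


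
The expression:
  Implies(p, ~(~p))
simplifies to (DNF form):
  True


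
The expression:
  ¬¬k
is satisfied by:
  {k: True}


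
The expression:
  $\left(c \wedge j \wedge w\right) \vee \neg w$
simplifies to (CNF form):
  $\left(c \vee \neg w\right) \wedge \left(j \vee \neg w\right)$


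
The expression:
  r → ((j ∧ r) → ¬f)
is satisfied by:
  {r: False, j: False, f: False}
  {f: True, r: False, j: False}
  {j: True, r: False, f: False}
  {f: True, j: True, r: False}
  {r: True, f: False, j: False}
  {f: True, r: True, j: False}
  {j: True, r: True, f: False}


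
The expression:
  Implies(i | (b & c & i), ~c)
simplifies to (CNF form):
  ~c | ~i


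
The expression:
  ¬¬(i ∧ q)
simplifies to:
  i ∧ q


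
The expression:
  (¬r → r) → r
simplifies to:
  True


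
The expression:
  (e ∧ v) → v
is always true.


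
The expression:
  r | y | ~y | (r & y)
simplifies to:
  True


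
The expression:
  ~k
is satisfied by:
  {k: False}


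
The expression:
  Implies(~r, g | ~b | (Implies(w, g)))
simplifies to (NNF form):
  g | r | ~b | ~w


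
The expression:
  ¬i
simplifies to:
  ¬i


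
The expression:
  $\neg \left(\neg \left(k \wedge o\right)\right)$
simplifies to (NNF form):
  $k \wedge o$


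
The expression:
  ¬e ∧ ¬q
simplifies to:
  ¬e ∧ ¬q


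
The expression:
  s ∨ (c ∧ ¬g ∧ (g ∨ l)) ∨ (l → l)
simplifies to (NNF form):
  True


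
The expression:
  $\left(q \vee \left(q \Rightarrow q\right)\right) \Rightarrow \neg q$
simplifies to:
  $\neg q$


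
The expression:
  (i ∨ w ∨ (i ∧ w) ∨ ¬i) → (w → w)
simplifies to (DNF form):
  True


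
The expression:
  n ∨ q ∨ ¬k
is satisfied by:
  {n: True, q: True, k: False}
  {n: True, k: False, q: False}
  {q: True, k: False, n: False}
  {q: False, k: False, n: False}
  {n: True, q: True, k: True}
  {n: True, k: True, q: False}
  {q: True, k: True, n: False}


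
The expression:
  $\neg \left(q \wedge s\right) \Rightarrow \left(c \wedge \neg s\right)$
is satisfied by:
  {q: True, c: True, s: False}
  {c: True, s: False, q: False}
  {s: True, q: True, c: True}
  {s: True, q: True, c: False}


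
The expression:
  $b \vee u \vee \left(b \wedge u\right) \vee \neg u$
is always true.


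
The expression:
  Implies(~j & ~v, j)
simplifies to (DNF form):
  j | v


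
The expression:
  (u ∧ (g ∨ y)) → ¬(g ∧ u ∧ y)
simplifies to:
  ¬g ∨ ¬u ∨ ¬y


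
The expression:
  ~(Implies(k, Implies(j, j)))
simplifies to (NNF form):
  False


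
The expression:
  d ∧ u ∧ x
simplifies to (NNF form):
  d ∧ u ∧ x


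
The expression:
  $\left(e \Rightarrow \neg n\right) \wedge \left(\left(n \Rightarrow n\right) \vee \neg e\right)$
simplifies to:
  $\neg e \vee \neg n$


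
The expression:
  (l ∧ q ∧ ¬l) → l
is always true.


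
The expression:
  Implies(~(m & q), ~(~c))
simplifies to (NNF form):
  c | (m & q)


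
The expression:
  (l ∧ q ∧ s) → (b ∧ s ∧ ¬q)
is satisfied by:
  {l: False, q: False, s: False}
  {s: True, l: False, q: False}
  {q: True, l: False, s: False}
  {s: True, q: True, l: False}
  {l: True, s: False, q: False}
  {s: True, l: True, q: False}
  {q: True, l: True, s: False}


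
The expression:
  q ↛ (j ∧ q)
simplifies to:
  q ∧ ¬j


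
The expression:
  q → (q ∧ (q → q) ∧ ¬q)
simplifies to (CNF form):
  ¬q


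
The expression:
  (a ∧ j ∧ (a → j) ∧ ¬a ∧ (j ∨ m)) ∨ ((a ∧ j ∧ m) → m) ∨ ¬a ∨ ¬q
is always true.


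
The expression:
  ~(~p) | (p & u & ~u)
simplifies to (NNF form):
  p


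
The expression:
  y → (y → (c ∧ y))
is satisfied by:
  {c: True, y: False}
  {y: False, c: False}
  {y: True, c: True}


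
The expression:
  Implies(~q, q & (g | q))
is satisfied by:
  {q: True}


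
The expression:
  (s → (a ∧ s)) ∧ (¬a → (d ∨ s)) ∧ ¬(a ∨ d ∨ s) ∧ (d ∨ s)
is never true.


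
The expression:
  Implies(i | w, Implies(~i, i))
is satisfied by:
  {i: True, w: False}
  {w: False, i: False}
  {w: True, i: True}


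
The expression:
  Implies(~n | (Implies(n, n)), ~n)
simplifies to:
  ~n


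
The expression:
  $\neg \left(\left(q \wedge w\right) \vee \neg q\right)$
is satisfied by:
  {q: True, w: False}


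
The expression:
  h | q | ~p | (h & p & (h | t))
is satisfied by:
  {q: True, h: True, p: False}
  {q: True, p: False, h: False}
  {h: True, p: False, q: False}
  {h: False, p: False, q: False}
  {q: True, h: True, p: True}
  {q: True, p: True, h: False}
  {h: True, p: True, q: False}


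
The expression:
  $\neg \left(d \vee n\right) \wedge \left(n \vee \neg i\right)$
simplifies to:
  $\neg d \wedge \neg i \wedge \neg n$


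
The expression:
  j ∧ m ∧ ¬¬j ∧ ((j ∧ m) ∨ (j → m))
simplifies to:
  j ∧ m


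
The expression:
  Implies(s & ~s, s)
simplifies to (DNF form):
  True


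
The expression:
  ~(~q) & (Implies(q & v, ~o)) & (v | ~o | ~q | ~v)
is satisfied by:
  {q: True, v: False, o: False}
  {o: True, q: True, v: False}
  {v: True, q: True, o: False}


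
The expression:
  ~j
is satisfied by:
  {j: False}


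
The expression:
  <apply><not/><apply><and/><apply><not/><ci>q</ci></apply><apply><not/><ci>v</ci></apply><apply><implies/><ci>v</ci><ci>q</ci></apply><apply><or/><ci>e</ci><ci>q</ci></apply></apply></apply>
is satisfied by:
  {q: True, v: True, e: False}
  {q: True, e: False, v: False}
  {v: True, e: False, q: False}
  {v: False, e: False, q: False}
  {q: True, v: True, e: True}
  {q: True, e: True, v: False}
  {v: True, e: True, q: False}


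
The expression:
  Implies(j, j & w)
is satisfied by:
  {w: True, j: False}
  {j: False, w: False}
  {j: True, w: True}


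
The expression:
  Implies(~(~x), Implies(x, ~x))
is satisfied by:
  {x: False}


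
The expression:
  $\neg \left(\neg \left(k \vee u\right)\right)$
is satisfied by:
  {k: True, u: True}
  {k: True, u: False}
  {u: True, k: False}


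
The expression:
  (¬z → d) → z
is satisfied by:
  {z: True, d: False}
  {d: False, z: False}
  {d: True, z: True}


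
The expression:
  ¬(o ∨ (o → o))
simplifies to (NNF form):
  False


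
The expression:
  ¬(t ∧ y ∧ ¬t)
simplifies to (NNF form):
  True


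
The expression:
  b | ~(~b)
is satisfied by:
  {b: True}


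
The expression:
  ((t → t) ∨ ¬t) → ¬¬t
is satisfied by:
  {t: True}


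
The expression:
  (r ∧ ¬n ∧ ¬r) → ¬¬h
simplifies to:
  True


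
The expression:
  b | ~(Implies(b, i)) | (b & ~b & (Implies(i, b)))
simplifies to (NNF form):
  b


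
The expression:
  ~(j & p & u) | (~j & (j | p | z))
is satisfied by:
  {p: False, u: False, j: False}
  {j: True, p: False, u: False}
  {u: True, p: False, j: False}
  {j: True, u: True, p: False}
  {p: True, j: False, u: False}
  {j: True, p: True, u: False}
  {u: True, p: True, j: False}


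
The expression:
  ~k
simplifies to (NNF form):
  ~k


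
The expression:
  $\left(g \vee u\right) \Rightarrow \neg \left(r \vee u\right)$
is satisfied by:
  {u: False, g: False, r: False}
  {r: True, u: False, g: False}
  {g: True, u: False, r: False}


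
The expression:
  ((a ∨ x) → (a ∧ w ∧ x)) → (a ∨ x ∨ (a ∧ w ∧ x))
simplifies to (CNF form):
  a ∨ x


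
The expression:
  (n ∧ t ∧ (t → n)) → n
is always true.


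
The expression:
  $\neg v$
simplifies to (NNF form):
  $\neg v$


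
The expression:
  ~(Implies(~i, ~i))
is never true.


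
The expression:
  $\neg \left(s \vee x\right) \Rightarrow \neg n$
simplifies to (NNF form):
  $s \vee x \vee \neg n$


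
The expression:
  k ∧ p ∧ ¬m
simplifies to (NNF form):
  k ∧ p ∧ ¬m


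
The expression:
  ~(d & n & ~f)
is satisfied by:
  {f: True, d: False, n: False}
  {f: False, d: False, n: False}
  {n: True, f: True, d: False}
  {n: True, f: False, d: False}
  {d: True, f: True, n: False}
  {d: True, f: False, n: False}
  {d: True, n: True, f: True}


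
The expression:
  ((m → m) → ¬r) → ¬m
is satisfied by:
  {r: True, m: False}
  {m: False, r: False}
  {m: True, r: True}


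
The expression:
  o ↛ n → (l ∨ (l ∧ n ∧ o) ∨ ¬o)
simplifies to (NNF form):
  l ∨ n ∨ ¬o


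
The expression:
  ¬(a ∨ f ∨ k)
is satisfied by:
  {f: False, k: False, a: False}


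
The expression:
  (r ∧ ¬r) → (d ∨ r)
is always true.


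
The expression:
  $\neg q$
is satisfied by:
  {q: False}


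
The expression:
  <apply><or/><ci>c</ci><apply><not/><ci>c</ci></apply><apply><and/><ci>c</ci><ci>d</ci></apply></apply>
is always true.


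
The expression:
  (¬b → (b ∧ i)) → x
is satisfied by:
  {x: True, b: False}
  {b: False, x: False}
  {b: True, x: True}


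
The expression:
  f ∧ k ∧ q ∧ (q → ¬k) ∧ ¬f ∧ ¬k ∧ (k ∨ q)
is never true.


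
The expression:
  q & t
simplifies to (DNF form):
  q & t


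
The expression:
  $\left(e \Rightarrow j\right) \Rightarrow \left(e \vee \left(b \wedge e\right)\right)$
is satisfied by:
  {e: True}


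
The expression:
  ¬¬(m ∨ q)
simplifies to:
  m ∨ q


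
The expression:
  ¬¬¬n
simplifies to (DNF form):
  ¬n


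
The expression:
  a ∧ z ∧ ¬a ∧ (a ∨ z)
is never true.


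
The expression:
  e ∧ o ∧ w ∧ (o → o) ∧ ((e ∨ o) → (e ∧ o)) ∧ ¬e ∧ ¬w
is never true.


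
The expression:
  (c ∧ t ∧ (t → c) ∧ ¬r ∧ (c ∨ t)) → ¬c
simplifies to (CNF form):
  r ∨ ¬c ∨ ¬t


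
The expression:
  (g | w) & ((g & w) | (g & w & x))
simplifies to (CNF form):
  g & w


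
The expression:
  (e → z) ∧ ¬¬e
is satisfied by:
  {z: True, e: True}


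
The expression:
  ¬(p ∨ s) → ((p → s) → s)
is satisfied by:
  {p: True, s: True}
  {p: True, s: False}
  {s: True, p: False}


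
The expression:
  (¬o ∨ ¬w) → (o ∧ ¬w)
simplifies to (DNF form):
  o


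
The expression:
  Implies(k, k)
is always true.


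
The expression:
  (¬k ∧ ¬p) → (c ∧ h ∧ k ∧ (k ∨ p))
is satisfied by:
  {k: True, p: True}
  {k: True, p: False}
  {p: True, k: False}


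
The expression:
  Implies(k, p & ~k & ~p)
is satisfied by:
  {k: False}


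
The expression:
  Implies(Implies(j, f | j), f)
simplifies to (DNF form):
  f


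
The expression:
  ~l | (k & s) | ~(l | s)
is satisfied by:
  {k: True, s: True, l: False}
  {k: True, s: False, l: False}
  {s: True, k: False, l: False}
  {k: False, s: False, l: False}
  {k: True, l: True, s: True}


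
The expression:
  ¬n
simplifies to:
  ¬n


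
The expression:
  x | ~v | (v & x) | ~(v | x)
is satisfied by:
  {x: True, v: False}
  {v: False, x: False}
  {v: True, x: True}


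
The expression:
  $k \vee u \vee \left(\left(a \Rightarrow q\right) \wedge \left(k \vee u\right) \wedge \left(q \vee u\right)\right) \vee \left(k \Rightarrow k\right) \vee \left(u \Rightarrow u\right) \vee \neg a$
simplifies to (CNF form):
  $\text{True}$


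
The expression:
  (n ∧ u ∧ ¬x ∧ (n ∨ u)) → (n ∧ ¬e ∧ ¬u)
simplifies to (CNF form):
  x ∨ ¬n ∨ ¬u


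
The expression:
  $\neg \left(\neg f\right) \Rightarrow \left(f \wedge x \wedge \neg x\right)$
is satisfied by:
  {f: False}


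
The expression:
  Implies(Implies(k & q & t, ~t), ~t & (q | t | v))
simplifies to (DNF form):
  (k & q) | (q & ~t) | (v & ~t)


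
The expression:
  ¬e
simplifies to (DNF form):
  ¬e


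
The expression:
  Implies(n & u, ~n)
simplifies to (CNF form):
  ~n | ~u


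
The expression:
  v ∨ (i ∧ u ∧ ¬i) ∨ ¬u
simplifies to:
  v ∨ ¬u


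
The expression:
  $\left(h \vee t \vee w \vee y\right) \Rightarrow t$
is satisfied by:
  {t: True, h: False, w: False, y: False}
  {y: True, t: True, h: False, w: False}
  {t: True, w: True, h: False, y: False}
  {y: True, t: True, w: True, h: False}
  {t: True, h: True, w: False, y: False}
  {t: True, y: True, h: True, w: False}
  {t: True, w: True, h: True, y: False}
  {y: True, t: True, w: True, h: True}
  {y: False, h: False, w: False, t: False}


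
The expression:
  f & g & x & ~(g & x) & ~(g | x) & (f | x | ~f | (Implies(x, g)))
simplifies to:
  False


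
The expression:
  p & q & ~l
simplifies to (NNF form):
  p & q & ~l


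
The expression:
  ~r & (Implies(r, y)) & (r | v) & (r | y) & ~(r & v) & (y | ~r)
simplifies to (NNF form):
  v & y & ~r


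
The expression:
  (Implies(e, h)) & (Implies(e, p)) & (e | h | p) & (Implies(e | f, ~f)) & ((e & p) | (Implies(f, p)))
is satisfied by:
  {h: True, p: True, f: False, e: False}
  {h: True, f: False, p: False, e: False}
  {p: True, h: False, f: False, e: False}
  {h: True, e: True, p: True, f: False}


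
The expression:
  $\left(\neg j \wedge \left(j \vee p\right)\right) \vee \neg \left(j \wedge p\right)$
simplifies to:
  $\neg j \vee \neg p$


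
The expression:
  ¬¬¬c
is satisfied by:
  {c: False}


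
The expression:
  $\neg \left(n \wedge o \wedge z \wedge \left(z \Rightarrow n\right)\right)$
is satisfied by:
  {o: False, z: False, n: False}
  {n: True, o: False, z: False}
  {z: True, o: False, n: False}
  {n: True, z: True, o: False}
  {o: True, n: False, z: False}
  {n: True, o: True, z: False}
  {z: True, o: True, n: False}


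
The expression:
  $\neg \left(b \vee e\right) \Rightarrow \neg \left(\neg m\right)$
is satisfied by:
  {b: True, m: True, e: True}
  {b: True, m: True, e: False}
  {b: True, e: True, m: False}
  {b: True, e: False, m: False}
  {m: True, e: True, b: False}
  {m: True, e: False, b: False}
  {e: True, m: False, b: False}


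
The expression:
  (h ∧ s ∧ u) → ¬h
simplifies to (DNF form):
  ¬h ∨ ¬s ∨ ¬u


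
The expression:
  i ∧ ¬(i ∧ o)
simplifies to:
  i ∧ ¬o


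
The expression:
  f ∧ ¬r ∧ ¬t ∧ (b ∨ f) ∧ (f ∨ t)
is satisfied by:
  {f: True, r: False, t: False}


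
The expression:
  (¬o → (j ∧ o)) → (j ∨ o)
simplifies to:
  True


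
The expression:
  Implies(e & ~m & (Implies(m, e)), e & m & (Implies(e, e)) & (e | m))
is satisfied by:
  {m: True, e: False}
  {e: False, m: False}
  {e: True, m: True}


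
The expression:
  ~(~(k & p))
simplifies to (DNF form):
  k & p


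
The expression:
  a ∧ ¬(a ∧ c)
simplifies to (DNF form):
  a ∧ ¬c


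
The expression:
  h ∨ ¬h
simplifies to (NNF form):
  True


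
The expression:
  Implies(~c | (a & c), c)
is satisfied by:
  {c: True}


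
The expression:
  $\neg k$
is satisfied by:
  {k: False}


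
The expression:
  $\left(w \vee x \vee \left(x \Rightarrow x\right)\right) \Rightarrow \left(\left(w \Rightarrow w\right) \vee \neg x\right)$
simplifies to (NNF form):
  $\text{True}$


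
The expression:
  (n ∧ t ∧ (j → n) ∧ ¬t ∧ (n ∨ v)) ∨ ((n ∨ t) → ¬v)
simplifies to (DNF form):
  (¬n ∧ ¬t) ∨ ¬v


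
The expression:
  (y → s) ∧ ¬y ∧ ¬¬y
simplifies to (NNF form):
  False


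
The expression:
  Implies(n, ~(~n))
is always true.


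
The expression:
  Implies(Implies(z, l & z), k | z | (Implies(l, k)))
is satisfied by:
  {k: True, z: True, l: False}
  {k: True, l: False, z: False}
  {z: True, l: False, k: False}
  {z: False, l: False, k: False}
  {k: True, z: True, l: True}
  {k: True, l: True, z: False}
  {z: True, l: True, k: False}


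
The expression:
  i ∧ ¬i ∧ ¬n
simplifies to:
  False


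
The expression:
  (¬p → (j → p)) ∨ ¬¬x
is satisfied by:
  {x: True, p: True, j: False}
  {x: True, p: False, j: False}
  {p: True, x: False, j: False}
  {x: False, p: False, j: False}
  {j: True, x: True, p: True}
  {j: True, x: True, p: False}
  {j: True, p: True, x: False}


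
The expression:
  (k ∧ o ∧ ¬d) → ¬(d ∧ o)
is always true.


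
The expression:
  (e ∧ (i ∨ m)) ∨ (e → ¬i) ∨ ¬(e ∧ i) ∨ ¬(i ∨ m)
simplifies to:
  True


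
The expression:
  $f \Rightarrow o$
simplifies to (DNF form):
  $o \vee \neg f$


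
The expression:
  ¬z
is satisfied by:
  {z: False}


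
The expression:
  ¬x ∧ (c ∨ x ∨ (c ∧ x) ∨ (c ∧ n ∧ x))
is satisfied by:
  {c: True, x: False}


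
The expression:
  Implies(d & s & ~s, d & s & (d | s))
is always true.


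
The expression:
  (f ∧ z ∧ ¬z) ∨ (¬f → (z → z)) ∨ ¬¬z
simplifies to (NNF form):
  True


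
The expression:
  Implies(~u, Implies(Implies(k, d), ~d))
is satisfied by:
  {u: True, d: False}
  {d: False, u: False}
  {d: True, u: True}


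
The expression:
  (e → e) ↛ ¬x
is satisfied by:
  {x: True}


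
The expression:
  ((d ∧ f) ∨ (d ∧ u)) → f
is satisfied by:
  {f: True, u: False, d: False}
  {u: False, d: False, f: False}
  {d: True, f: True, u: False}
  {d: True, u: False, f: False}
  {f: True, u: True, d: False}
  {u: True, f: False, d: False}
  {d: True, u: True, f: True}


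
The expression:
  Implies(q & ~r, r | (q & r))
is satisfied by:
  {r: True, q: False}
  {q: False, r: False}
  {q: True, r: True}


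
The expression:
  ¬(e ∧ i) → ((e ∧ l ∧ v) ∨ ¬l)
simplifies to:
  (e ∧ i) ∨ (e ∧ v) ∨ ¬l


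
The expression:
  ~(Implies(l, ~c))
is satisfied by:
  {c: True, l: True}


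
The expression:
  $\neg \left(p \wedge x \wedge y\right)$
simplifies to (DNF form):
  $\neg p \vee \neg x \vee \neg y$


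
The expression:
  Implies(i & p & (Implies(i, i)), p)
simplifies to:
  True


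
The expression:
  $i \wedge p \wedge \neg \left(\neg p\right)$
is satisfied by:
  {i: True, p: True}


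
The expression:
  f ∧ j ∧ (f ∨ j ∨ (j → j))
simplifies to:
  f ∧ j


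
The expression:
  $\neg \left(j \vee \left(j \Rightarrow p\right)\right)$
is never true.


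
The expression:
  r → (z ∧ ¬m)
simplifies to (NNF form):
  (z ∧ ¬m) ∨ ¬r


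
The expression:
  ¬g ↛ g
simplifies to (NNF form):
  True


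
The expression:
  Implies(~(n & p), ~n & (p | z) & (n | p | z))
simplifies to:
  p | (z & ~n)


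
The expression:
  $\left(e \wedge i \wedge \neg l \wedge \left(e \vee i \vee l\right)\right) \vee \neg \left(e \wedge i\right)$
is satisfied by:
  {l: False, e: False, i: False}
  {i: True, l: False, e: False}
  {e: True, l: False, i: False}
  {i: True, e: True, l: False}
  {l: True, i: False, e: False}
  {i: True, l: True, e: False}
  {e: True, l: True, i: False}


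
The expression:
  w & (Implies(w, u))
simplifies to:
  u & w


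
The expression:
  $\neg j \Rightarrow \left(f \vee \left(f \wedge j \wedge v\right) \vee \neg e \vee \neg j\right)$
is always true.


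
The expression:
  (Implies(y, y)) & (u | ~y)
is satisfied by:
  {u: True, y: False}
  {y: False, u: False}
  {y: True, u: True}


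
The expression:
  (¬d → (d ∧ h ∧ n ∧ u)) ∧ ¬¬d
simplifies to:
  d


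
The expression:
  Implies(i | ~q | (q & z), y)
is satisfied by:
  {y: True, q: True, i: False, z: False}
  {y: True, i: False, q: False, z: False}
  {y: True, z: True, q: True, i: False}
  {y: True, z: True, i: False, q: False}
  {y: True, q: True, i: True, z: False}
  {y: True, i: True, q: False, z: False}
  {y: True, z: True, i: True, q: True}
  {y: True, z: True, i: True, q: False}
  {q: True, z: False, i: False, y: False}


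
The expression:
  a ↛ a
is never true.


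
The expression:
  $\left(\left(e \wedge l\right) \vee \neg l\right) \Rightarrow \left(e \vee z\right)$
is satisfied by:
  {z: True, l: True, e: True}
  {z: True, l: True, e: False}
  {z: True, e: True, l: False}
  {z: True, e: False, l: False}
  {l: True, e: True, z: False}
  {l: True, e: False, z: False}
  {e: True, l: False, z: False}


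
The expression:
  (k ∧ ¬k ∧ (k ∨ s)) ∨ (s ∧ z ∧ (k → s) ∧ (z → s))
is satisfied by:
  {z: True, s: True}


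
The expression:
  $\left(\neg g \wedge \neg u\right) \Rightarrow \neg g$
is always true.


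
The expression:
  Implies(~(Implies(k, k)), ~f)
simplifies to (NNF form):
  True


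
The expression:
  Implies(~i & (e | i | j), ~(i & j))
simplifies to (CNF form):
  True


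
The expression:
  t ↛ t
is never true.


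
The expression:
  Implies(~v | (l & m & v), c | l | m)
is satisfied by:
  {v: True, c: True, m: True, l: True}
  {v: True, c: True, m: True, l: False}
  {v: True, c: True, l: True, m: False}
  {v: True, c: True, l: False, m: False}
  {v: True, m: True, l: True, c: False}
  {v: True, m: True, l: False, c: False}
  {v: True, m: False, l: True, c: False}
  {v: True, m: False, l: False, c: False}
  {c: True, m: True, l: True, v: False}
  {c: True, m: True, l: False, v: False}
  {c: True, l: True, m: False, v: False}
  {c: True, l: False, m: False, v: False}
  {m: True, l: True, c: False, v: False}
  {m: True, c: False, l: False, v: False}
  {l: True, c: False, m: False, v: False}


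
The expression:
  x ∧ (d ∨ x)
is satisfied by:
  {x: True}


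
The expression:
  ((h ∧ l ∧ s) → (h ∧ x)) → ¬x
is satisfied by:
  {x: False}


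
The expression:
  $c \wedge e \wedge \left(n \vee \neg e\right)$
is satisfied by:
  {c: True, e: True, n: True}


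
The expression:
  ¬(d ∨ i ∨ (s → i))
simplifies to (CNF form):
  s ∧ ¬d ∧ ¬i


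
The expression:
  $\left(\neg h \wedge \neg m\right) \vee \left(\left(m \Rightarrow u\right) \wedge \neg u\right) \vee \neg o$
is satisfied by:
  {u: False, h: False, o: False, m: False}
  {h: True, m: False, u: False, o: False}
  {u: True, m: False, h: False, o: False}
  {h: True, u: True, m: False, o: False}
  {m: True, u: False, h: False, o: False}
  {m: True, h: True, u: False, o: False}
  {m: True, u: True, h: False, o: False}
  {m: True, h: True, u: True, o: False}
  {o: True, m: False, u: False, h: False}
  {o: True, h: True, m: False, u: False}
  {o: True, u: True, m: False, h: False}


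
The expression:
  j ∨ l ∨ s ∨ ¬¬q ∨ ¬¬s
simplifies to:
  j ∨ l ∨ q ∨ s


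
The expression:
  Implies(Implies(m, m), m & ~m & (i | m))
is never true.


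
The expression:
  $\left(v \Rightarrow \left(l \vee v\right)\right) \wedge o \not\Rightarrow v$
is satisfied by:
  {o: True, v: False}


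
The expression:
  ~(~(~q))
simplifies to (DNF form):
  ~q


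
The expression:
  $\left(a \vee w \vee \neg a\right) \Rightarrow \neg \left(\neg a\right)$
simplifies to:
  $a$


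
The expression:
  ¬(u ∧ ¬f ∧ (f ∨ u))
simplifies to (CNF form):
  f ∨ ¬u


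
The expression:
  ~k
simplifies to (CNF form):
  ~k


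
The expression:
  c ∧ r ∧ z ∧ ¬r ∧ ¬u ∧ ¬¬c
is never true.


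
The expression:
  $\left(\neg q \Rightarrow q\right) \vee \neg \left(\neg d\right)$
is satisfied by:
  {d: True, q: True}
  {d: True, q: False}
  {q: True, d: False}


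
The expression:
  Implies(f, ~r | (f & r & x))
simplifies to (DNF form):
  x | ~f | ~r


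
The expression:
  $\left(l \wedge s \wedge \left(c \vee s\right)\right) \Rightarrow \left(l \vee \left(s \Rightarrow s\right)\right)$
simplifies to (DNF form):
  $\text{True}$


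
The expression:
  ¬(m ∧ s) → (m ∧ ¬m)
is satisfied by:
  {m: True, s: True}


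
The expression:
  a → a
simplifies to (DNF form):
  True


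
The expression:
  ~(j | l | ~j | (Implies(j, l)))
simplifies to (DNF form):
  False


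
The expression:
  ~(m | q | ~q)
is never true.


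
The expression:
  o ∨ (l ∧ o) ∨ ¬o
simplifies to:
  True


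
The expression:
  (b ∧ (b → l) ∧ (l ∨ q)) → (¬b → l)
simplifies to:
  True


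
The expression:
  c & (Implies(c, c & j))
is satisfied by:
  {c: True, j: True}


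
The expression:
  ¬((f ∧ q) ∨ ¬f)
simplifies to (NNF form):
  f ∧ ¬q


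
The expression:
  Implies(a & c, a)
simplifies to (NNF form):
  True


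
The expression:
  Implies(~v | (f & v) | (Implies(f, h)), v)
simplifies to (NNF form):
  v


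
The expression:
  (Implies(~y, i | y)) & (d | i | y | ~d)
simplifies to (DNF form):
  i | y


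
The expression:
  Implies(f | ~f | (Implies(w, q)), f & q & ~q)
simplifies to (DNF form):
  False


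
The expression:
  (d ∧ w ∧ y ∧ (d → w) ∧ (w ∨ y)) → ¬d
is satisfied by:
  {w: False, d: False, y: False}
  {y: True, w: False, d: False}
  {d: True, w: False, y: False}
  {y: True, d: True, w: False}
  {w: True, y: False, d: False}
  {y: True, w: True, d: False}
  {d: True, w: True, y: False}


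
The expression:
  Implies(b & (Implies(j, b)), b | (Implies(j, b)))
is always true.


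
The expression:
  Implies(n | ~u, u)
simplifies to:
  u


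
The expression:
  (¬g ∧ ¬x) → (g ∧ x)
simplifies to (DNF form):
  g ∨ x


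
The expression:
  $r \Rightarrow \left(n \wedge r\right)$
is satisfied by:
  {n: True, r: False}
  {r: False, n: False}
  {r: True, n: True}


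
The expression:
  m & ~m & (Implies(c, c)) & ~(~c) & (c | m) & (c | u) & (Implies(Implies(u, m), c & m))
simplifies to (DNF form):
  False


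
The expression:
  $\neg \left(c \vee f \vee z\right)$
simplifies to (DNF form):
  $\neg c \wedge \neg f \wedge \neg z$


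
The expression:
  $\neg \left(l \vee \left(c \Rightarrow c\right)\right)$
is never true.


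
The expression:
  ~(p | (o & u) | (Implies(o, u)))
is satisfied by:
  {o: True, u: False, p: False}


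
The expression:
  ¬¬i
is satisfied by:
  {i: True}


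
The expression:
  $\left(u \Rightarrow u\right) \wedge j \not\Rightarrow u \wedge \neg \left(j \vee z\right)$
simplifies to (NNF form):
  $\text{False}$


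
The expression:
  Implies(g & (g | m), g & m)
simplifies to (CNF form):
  m | ~g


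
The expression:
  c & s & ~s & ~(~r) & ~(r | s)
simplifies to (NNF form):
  False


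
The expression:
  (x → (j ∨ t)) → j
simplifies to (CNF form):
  (j ∨ x) ∧ (j ∨ ¬t)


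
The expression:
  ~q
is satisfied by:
  {q: False}


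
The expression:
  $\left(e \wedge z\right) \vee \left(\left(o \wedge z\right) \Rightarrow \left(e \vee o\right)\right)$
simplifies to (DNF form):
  $\text{True}$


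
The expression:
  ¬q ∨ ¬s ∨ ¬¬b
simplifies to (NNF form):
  b ∨ ¬q ∨ ¬s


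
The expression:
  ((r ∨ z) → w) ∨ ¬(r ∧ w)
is always true.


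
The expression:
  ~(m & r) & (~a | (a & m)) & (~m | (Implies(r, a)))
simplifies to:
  (m & ~r) | (~a & ~m)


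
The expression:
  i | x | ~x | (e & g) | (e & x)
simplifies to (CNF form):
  True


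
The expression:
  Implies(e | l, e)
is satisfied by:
  {e: True, l: False}
  {l: False, e: False}
  {l: True, e: True}


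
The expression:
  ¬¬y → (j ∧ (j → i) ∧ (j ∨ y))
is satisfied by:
  {i: True, j: True, y: False}
  {i: True, j: False, y: False}
  {j: True, i: False, y: False}
  {i: False, j: False, y: False}
  {i: True, y: True, j: True}


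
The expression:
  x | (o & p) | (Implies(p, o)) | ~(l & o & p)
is always true.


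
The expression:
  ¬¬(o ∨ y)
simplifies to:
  o ∨ y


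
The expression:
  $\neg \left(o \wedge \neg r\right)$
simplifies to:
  $r \vee \neg o$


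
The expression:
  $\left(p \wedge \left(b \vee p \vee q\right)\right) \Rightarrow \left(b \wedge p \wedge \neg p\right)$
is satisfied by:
  {p: False}


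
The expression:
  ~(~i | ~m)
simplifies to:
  i & m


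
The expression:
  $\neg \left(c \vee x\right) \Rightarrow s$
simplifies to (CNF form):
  $c \vee s \vee x$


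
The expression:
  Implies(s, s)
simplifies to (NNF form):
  True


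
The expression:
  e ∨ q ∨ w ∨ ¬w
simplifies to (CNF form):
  True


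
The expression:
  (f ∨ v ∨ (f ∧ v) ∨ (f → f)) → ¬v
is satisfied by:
  {v: False}


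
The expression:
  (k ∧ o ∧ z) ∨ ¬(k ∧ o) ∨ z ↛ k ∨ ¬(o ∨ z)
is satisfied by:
  {z: True, k: False, o: False}
  {k: False, o: False, z: False}
  {z: True, o: True, k: False}
  {o: True, k: False, z: False}
  {z: True, k: True, o: False}
  {k: True, z: False, o: False}
  {z: True, o: True, k: True}


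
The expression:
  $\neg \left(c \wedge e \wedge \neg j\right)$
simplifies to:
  $j \vee \neg c \vee \neg e$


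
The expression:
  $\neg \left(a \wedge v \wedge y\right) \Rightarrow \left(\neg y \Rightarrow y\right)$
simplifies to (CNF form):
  $y$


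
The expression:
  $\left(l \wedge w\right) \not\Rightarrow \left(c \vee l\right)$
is never true.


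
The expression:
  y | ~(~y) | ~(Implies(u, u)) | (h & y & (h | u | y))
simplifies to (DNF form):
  y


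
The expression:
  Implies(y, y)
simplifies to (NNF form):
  True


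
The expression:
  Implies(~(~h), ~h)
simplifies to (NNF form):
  ~h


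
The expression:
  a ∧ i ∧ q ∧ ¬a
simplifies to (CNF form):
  False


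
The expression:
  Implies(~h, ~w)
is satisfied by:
  {h: True, w: False}
  {w: False, h: False}
  {w: True, h: True}


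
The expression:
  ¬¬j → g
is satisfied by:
  {g: True, j: False}
  {j: False, g: False}
  {j: True, g: True}


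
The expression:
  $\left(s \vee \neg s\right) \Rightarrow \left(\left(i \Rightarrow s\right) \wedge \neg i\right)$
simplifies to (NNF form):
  $\neg i$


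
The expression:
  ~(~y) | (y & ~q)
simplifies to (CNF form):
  y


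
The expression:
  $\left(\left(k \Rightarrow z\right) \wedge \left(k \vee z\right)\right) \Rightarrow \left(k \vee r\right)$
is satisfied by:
  {r: True, k: True, z: False}
  {r: True, z: False, k: False}
  {k: True, z: False, r: False}
  {k: False, z: False, r: False}
  {r: True, k: True, z: True}
  {r: True, z: True, k: False}
  {k: True, z: True, r: False}


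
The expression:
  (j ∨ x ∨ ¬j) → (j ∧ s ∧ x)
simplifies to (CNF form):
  j ∧ s ∧ x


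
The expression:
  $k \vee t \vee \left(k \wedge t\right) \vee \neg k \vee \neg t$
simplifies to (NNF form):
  $\text{True}$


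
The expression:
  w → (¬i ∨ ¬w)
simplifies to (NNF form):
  ¬i ∨ ¬w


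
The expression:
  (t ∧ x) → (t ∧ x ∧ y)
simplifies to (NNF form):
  y ∨ ¬t ∨ ¬x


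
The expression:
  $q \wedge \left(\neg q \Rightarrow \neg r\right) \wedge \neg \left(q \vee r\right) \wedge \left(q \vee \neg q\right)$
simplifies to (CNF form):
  $\text{False}$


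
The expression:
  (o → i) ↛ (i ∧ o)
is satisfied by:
  {o: False}


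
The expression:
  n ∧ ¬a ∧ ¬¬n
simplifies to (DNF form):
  n ∧ ¬a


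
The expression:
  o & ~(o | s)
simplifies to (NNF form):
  False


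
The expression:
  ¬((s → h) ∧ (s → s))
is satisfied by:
  {s: True, h: False}


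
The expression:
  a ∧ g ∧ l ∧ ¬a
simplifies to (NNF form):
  False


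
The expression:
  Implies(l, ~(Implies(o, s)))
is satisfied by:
  {o: True, l: False, s: False}
  {o: False, l: False, s: False}
  {s: True, o: True, l: False}
  {s: True, o: False, l: False}
  {l: True, o: True, s: False}


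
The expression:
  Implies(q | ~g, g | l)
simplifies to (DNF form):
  g | l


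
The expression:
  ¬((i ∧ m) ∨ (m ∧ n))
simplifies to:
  (¬i ∧ ¬n) ∨ ¬m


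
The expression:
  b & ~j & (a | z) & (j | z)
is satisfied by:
  {z: True, b: True, j: False}


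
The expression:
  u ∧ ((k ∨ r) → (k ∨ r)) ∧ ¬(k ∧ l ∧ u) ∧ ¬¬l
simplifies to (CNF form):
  l ∧ u ∧ ¬k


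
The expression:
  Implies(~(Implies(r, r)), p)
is always true.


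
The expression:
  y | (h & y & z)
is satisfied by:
  {y: True}


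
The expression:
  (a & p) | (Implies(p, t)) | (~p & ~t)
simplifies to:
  a | t | ~p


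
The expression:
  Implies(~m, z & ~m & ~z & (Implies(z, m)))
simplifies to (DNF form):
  m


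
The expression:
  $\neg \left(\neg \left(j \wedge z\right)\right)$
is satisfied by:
  {z: True, j: True}


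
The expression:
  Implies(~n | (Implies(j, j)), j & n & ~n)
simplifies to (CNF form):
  False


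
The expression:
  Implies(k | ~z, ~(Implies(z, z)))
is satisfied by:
  {z: True, k: False}


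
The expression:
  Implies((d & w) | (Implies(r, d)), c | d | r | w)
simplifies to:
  c | d | r | w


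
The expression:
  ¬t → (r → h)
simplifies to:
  h ∨ t ∨ ¬r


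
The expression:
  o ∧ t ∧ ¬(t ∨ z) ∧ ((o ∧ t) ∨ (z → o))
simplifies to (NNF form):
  False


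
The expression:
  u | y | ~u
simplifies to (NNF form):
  True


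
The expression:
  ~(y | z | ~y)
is never true.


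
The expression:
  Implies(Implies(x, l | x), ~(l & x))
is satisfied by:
  {l: False, x: False}
  {x: True, l: False}
  {l: True, x: False}


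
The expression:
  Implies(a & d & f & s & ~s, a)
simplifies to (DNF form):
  True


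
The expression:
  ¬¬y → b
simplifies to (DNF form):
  b ∨ ¬y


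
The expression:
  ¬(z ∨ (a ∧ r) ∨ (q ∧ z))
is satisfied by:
  {z: False, a: False, r: False}
  {r: True, z: False, a: False}
  {a: True, z: False, r: False}


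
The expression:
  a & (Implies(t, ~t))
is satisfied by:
  {a: True, t: False}


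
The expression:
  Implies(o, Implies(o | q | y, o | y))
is always true.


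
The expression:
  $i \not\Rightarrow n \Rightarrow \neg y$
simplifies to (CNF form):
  $n \vee \neg i \vee \neg y$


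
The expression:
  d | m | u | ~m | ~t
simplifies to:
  True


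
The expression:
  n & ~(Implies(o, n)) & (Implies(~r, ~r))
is never true.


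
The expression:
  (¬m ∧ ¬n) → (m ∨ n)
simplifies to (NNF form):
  m ∨ n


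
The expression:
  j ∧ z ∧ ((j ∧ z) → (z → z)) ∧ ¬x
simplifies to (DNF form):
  j ∧ z ∧ ¬x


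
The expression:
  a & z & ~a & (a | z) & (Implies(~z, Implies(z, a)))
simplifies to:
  False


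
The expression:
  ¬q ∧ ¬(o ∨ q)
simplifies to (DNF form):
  ¬o ∧ ¬q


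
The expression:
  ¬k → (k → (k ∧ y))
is always true.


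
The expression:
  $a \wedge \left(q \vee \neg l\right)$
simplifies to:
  $a \wedge \left(q \vee \neg l\right)$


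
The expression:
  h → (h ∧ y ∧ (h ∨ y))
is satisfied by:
  {y: True, h: False}
  {h: False, y: False}
  {h: True, y: True}


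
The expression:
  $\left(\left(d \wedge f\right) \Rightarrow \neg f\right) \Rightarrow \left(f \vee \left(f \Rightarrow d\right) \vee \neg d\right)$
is always true.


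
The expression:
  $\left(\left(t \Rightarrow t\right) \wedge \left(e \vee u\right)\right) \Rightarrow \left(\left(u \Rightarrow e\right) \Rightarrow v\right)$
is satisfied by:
  {v: True, e: False}
  {e: False, v: False}
  {e: True, v: True}


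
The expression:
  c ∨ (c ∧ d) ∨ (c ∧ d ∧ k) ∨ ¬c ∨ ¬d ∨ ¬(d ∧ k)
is always true.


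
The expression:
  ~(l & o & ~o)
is always true.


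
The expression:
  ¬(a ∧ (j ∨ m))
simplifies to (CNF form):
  (¬a ∨ ¬j) ∧ (¬a ∨ ¬m)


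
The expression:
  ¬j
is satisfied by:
  {j: False}


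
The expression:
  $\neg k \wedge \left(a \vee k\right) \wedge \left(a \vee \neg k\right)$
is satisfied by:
  {a: True, k: False}


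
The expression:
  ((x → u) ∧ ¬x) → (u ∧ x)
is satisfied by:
  {x: True}
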